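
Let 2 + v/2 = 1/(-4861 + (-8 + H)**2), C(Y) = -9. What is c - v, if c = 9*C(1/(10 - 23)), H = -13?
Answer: -170169/2210 ≈ -77.000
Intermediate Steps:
c = -81 (c = 9*(-9) = -81)
v = -8841/2210 (v = -4 + 2/(-4861 + (-8 - 13)**2) = -4 + 2/(-4861 + (-21)**2) = -4 + 2/(-4861 + 441) = -4 + 2/(-4420) = -4 + 2*(-1/4420) = -4 - 1/2210 = -8841/2210 ≈ -4.0005)
c - v = -81 - 1*(-8841/2210) = -81 + 8841/2210 = -170169/2210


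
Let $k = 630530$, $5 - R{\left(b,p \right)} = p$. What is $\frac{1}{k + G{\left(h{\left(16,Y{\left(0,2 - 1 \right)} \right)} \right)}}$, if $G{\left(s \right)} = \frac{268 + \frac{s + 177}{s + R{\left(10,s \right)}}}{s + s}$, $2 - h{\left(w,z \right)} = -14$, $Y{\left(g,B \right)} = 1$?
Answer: $\frac{160}{100886333} \approx 1.5859 \cdot 10^{-6}$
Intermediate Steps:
$R{\left(b,p \right)} = 5 - p$
$h{\left(w,z \right)} = 16$ ($h{\left(w,z \right)} = 2 - -14 = 2 + 14 = 16$)
$G{\left(s \right)} = \frac{\frac{1517}{5} + \frac{s}{5}}{2 s}$ ($G{\left(s \right)} = \frac{268 + \frac{s + 177}{s - \left(-5 + s\right)}}{s + s} = \frac{268 + \frac{177 + s}{5}}{2 s} = \left(268 + \left(177 + s\right) \frac{1}{5}\right) \frac{1}{2 s} = \left(268 + \left(\frac{177}{5} + \frac{s}{5}\right)\right) \frac{1}{2 s} = \left(\frac{1517}{5} + \frac{s}{5}\right) \frac{1}{2 s} = \frac{\frac{1517}{5} + \frac{s}{5}}{2 s}$)
$\frac{1}{k + G{\left(h{\left(16,Y{\left(0,2 - 1 \right)} \right)} \right)}} = \frac{1}{630530 + \frac{1517 + 16}{10 \cdot 16}} = \frac{1}{630530 + \frac{1}{10} \cdot \frac{1}{16} \cdot 1533} = \frac{1}{630530 + \frac{1533}{160}} = \frac{1}{\frac{100886333}{160}} = \frac{160}{100886333}$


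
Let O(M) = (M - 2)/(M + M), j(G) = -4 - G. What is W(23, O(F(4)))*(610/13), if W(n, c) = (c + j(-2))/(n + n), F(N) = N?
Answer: -2135/1196 ≈ -1.7851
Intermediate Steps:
O(M) = (-2 + M)/(2*M) (O(M) = (-2 + M)/((2*M)) = (-2 + M)*(1/(2*M)) = (-2 + M)/(2*M))
W(n, c) = (-2 + c)/(2*n) (W(n, c) = (c + (-4 - 1*(-2)))/(n + n) = (c + (-4 + 2))/((2*n)) = (c - 2)*(1/(2*n)) = (-2 + c)*(1/(2*n)) = (-2 + c)/(2*n))
W(23, O(F(4)))*(610/13) = ((½)*(-2 + (½)*(-2 + 4)/4)/23)*(610/13) = ((½)*(1/23)*(-2 + (½)*(¼)*2))*(610*(1/13)) = ((½)*(1/23)*(-2 + ¼))*(610/13) = ((½)*(1/23)*(-7/4))*(610/13) = -7/184*610/13 = -2135/1196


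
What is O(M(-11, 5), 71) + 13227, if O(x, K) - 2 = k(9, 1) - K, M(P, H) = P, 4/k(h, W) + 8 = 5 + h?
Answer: 39476/3 ≈ 13159.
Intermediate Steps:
k(h, W) = 4/(-3 + h) (k(h, W) = 4/(-8 + (5 + h)) = 4/(-3 + h))
O(x, K) = 8/3 - K (O(x, K) = 2 + (4/(-3 + 9) - K) = 2 + (4/6 - K) = 2 + (4*(1/6) - K) = 2 + (2/3 - K) = 8/3 - K)
O(M(-11, 5), 71) + 13227 = (8/3 - 1*71) + 13227 = (8/3 - 71) + 13227 = -205/3 + 13227 = 39476/3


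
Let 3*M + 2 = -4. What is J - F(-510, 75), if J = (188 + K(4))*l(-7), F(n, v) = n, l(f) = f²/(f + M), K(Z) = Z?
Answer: -1606/3 ≈ -535.33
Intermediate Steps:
M = -2 (M = -⅔ + (⅓)*(-4) = -⅔ - 4/3 = -2)
l(f) = f²/(-2 + f) (l(f) = f²/(f - 2) = f²/(-2 + f))
J = -3136/3 (J = (188 + 4)*((-7)²/(-2 - 7)) = 192*(49/(-9)) = 192*(49*(-⅑)) = 192*(-49/9) = -3136/3 ≈ -1045.3)
J - F(-510, 75) = -3136/3 - 1*(-510) = -3136/3 + 510 = -1606/3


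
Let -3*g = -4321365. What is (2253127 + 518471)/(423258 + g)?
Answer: 2771598/1863713 ≈ 1.4871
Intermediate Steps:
g = 1440455 (g = -⅓*(-4321365) = 1440455)
(2253127 + 518471)/(423258 + g) = (2253127 + 518471)/(423258 + 1440455) = 2771598/1863713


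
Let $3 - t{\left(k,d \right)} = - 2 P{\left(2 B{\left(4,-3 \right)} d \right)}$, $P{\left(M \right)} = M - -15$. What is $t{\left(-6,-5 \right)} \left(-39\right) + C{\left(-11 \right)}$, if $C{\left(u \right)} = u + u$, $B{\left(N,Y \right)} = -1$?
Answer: $-2089$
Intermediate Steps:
$P{\left(M \right)} = 15 + M$ ($P{\left(M \right)} = M + 15 = 15 + M$)
$t{\left(k,d \right)} = 33 - 4 d$ ($t{\left(k,d \right)} = 3 - - 2 \left(15 + 2 \left(-1\right) d\right) = 3 - - 2 \left(15 - 2 d\right) = 3 - \left(-30 + 4 d\right) = 33 - 4 d$)
$C{\left(u \right)} = 2 u$
$t{\left(-6,-5 \right)} \left(-39\right) + C{\left(-11 \right)} = \left(33 - -20\right) \left(-39\right) + 2 \left(-11\right) = \left(33 + 20\right) \left(-39\right) - 22 = 53 \left(-39\right) - 22 = -2067 - 22 = -2089$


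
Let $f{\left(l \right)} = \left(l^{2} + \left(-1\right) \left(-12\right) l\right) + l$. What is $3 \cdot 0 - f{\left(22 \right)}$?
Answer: $-770$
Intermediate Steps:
$f{\left(l \right)} = l^{2} + 13 l$ ($f{\left(l \right)} = \left(l^{2} + 12 l\right) + l = l^{2} + 13 l$)
$3 \cdot 0 - f{\left(22 \right)} = 3 \cdot 0 - 22 \left(13 + 22\right) = 0 - 22 \cdot 35 = 0 - 770 = -770$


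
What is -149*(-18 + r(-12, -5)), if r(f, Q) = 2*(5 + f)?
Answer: 4768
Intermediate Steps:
r(f, Q) = 10 + 2*f
-149*(-18 + r(-12, -5)) = -149*(-18 + (10 + 2*(-12))) = -149*(-18 + (10 - 24)) = -149*(-18 - 14) = -149*(-32) = 4768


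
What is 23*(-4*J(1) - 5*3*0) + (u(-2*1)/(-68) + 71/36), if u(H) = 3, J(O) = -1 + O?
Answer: 295/153 ≈ 1.9281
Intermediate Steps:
23*(-4*J(1) - 5*3*0) + (u(-2*1)/(-68) + 71/36) = 23*(-4*(-1 + 1) - 5*3*0) + (3/(-68) + 71/36) = 23*(-4*0 - 15*0) + (3*(-1/68) + 71*(1/36)) = 23*(0 + 0) + (-3/68 + 71/36) = 23*0 + 295/153 = 0 + 295/153 = 295/153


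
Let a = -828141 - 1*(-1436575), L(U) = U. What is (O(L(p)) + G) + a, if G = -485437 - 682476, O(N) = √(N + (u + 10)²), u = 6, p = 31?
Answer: -559479 + √287 ≈ -5.5946e+5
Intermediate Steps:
O(N) = √(256 + N) (O(N) = √(N + (6 + 10)²) = √(N + 16²) = √(N + 256) = √(256 + N))
a = 608434 (a = -828141 + 1436575 = 608434)
G = -1167913
(O(L(p)) + G) + a = (√(256 + 31) - 1167913) + 608434 = (√287 - 1167913) + 608434 = (-1167913 + √287) + 608434 = -559479 + √287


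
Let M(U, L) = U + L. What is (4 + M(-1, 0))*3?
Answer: 9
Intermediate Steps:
M(U, L) = L + U
(4 + M(-1, 0))*3 = (4 + (0 - 1))*3 = (4 - 1)*3 = 3*3 = 9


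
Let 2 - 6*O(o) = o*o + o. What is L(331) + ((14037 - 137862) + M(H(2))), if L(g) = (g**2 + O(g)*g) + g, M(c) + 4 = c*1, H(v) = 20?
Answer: -6076182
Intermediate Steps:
M(c) = -4 + c (M(c) = -4 + c*1 = -4 + c)
O(o) = 1/3 - o/6 - o**2/6 (O(o) = 1/3 - (o*o + o)/6 = 1/3 - (o**2 + o)/6 = 1/3 - (o + o**2)/6 = 1/3 + (-o/6 - o**2/6) = 1/3 - o/6 - o**2/6)
L(g) = g + g**2 + g*(1/3 - g/6 - g**2/6) (L(g) = (g**2 + (1/3 - g/6 - g**2/6)*g) + g = (g**2 + g*(1/3 - g/6 - g**2/6)) + g = g + g**2 + g*(1/3 - g/6 - g**2/6))
L(331) + ((14037 - 137862) + M(H(2))) = (1/6)*331*(8 - 1*331**2 + 5*331) + ((14037 - 137862) + (-4 + 20)) = (1/6)*331*(8 - 1*109561 + 1655) + (-123825 + 16) = (1/6)*331*(8 - 109561 + 1655) - 123809 = (1/6)*331*(-107898) - 123809 = -5952373 - 123809 = -6076182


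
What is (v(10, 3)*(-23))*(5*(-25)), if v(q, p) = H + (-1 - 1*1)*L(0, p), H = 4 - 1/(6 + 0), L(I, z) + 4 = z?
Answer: 100625/6 ≈ 16771.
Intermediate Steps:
L(I, z) = -4 + z
H = 23/6 (H = 4 - 1/6 = 4 - 1*⅙ = 4 - ⅙ = 23/6 ≈ 3.8333)
v(q, p) = 71/6 - 2*p (v(q, p) = 23/6 + (-1 - 1*1)*(-4 + p) = 23/6 + (-1 - 1)*(-4 + p) = 23/6 - 2*(-4 + p) = 23/6 + (8 - 2*p) = 71/6 - 2*p)
(v(10, 3)*(-23))*(5*(-25)) = ((71/6 - 2*3)*(-23))*(5*(-25)) = ((71/6 - 6)*(-23))*(-125) = ((35/6)*(-23))*(-125) = -805/6*(-125) = 100625/6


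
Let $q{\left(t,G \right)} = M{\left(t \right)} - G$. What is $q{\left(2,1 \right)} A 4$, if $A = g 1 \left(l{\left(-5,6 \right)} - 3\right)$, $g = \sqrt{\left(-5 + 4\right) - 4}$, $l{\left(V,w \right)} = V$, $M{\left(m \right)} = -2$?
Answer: $96 i \sqrt{5} \approx 214.66 i$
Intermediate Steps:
$g = i \sqrt{5}$ ($g = \sqrt{-1 - 4} = \sqrt{-5} = i \sqrt{5} \approx 2.2361 i$)
$q{\left(t,G \right)} = -2 - G$
$A = - 8 i \sqrt{5}$ ($A = i \sqrt{5} \cdot 1 \left(-5 - 3\right) = i \sqrt{5} \left(-5 - 3\right) = i \sqrt{5} \left(-8\right) = - 8 i \sqrt{5} \approx - 17.889 i$)
$q{\left(2,1 \right)} A 4 = \left(-2 - 1\right) \left(- 8 i \sqrt{5}\right) 4 = - 3 \left(- 8 i \sqrt{5}\right) 4 = 24 i \sqrt{5} \cdot 4 = 96 i \sqrt{5}$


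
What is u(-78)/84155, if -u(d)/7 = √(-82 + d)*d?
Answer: 2184*I*√10/84155 ≈ 0.082068*I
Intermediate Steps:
u(d) = -7*d*√(-82 + d) (u(d) = -7*√(-82 + d)*d = -7*d*√(-82 + d))
u(-78)/84155 = -7*(-78)*√(-82 - 78)/84155 = -7*(-78)*√(-160)*(1/84155) = -7*(-78)*4*I*√10*(1/84155) = (2184*I*√10)*(1/84155) = 2184*I*√10/84155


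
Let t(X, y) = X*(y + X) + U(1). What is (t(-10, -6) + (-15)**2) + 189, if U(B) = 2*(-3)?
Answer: 568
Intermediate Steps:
U(B) = -6
t(X, y) = -6 + X*(X + y) (t(X, y) = X*(y + X) - 6 = X*(X + y) - 6 = -6 + X*(X + y))
(t(-10, -6) + (-15)**2) + 189 = ((-6 + (-10)**2 - 10*(-6)) + (-15)**2) + 189 = ((-6 + 100 + 60) + 225) + 189 = (154 + 225) + 189 = 379 + 189 = 568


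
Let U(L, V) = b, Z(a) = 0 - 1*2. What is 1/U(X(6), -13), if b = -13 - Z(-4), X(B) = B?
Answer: -1/11 ≈ -0.090909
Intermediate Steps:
Z(a) = -2 (Z(a) = 0 - 2 = -2)
b = -11 (b = -13 - 1*(-2) = -13 + 2 = -11)
U(L, V) = -11
1/U(X(6), -13) = 1/(-11) = -1/11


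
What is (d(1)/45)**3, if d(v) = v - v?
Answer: 0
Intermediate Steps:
d(v) = 0
(d(1)/45)**3 = (0/45)**3 = (0*(1/45))**3 = 0**3 = 0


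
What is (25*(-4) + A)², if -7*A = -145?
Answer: 308025/49 ≈ 6286.2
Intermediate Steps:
A = 145/7 (A = -⅐*(-145) = 145/7 ≈ 20.714)
(25*(-4) + A)² = (25*(-4) + 145/7)² = (-100 + 145/7)² = (-555/7)² = 308025/49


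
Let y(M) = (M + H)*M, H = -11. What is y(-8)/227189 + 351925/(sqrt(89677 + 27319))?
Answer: 152/227189 + 351925*sqrt(29249)/58498 ≈ 1028.9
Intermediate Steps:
y(M) = M*(-11 + M) (y(M) = (M - 11)*M = (-11 + M)*M = M*(-11 + M))
y(-8)/227189 + 351925/(sqrt(89677 + 27319)) = -8*(-11 - 8)/227189 + 351925/(sqrt(89677 + 27319)) = -8*(-19)*(1/227189) + 351925/(sqrt(116996)) = 152*(1/227189) + 351925/((2*sqrt(29249))) = 152/227189 + 351925*(sqrt(29249)/58498) = 152/227189 + 351925*sqrt(29249)/58498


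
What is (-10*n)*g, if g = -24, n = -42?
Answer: -10080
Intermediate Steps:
(-10*n)*g = -10*(-42)*(-24) = 420*(-24) = -10080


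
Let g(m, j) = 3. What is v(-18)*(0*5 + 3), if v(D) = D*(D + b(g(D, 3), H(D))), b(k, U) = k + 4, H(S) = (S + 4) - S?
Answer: 594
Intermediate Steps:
H(S) = 4 (H(S) = (4 + S) - S = 4)
b(k, U) = 4 + k
v(D) = D*(7 + D) (v(D) = D*(D + (4 + 3)) = D*(D + 7) = D*(7 + D))
v(-18)*(0*5 + 3) = (-18*(7 - 18))*(0*5 + 3) = (-18*(-11))*(0 + 3) = 198*3 = 594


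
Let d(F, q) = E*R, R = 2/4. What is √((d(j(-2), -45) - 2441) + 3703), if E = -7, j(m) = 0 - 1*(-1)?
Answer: √5034/2 ≈ 35.475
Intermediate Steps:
j(m) = 1 (j(m) = 0 + 1 = 1)
R = ½ (R = 2*(¼) = ½ ≈ 0.50000)
d(F, q) = -7/2 (d(F, q) = -7*½ = -7/2)
√((d(j(-2), -45) - 2441) + 3703) = √((-7/2 - 2441) + 3703) = √(-4889/2 + 3703) = √(2517/2) = √5034/2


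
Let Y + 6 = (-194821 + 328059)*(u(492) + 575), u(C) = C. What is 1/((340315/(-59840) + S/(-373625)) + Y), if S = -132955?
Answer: 894308800/127139352125705413 ≈ 7.0341e-9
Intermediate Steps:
Y = 142164940 (Y = -6 + (-194821 + 328059)*(492 + 575) = -6 + 133238*1067 = -6 + 142164946 = 142164940)
1/((340315/(-59840) + S/(-373625)) + Y) = 1/((340315/(-59840) - 132955/(-373625)) + 142164940) = 1/((340315*(-1/59840) - 132955*(-1/373625)) + 142164940) = 1/((-68063/11968 + 26591/74725) + 142164940) = 1/(-4767766587/894308800 + 142164940) = 1/(127139352125705413/894308800) = 894308800/127139352125705413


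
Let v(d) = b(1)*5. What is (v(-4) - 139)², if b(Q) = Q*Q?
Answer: 17956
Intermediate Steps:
b(Q) = Q²
v(d) = 5 (v(d) = 1²*5 = 1*5 = 5)
(v(-4) - 139)² = (5 - 139)² = (-134)² = 17956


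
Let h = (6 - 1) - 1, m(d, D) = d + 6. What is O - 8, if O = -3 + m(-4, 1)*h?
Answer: -3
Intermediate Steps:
m(d, D) = 6 + d
h = 4 (h = 5 - 1 = 4)
O = 5 (O = -3 + (6 - 4)*4 = -3 + 2*4 = -3 + 8 = 5)
O - 8 = 5 - 8 = -3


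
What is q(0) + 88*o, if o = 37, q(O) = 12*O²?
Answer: 3256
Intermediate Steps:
q(0) + 88*o = 12*0² + 88*37 = 12*0 + 3256 = 0 + 3256 = 3256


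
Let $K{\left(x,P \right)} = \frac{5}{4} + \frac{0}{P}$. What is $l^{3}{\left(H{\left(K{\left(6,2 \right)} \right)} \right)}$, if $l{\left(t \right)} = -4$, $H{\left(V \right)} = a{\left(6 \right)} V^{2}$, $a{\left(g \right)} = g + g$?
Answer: $-64$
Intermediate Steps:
$a{\left(g \right)} = 2 g$
$K{\left(x,P \right)} = \frac{5}{4}$ ($K{\left(x,P \right)} = 5 \cdot \frac{1}{4} + 0 = \frac{5}{4} + 0 = \frac{5}{4}$)
$H{\left(V \right)} = 12 V^{2}$ ($H{\left(V \right)} = 2 \cdot 6 V^{2} = 12 V^{2}$)
$l^{3}{\left(H{\left(K{\left(6,2 \right)} \right)} \right)} = \left(-4\right)^{3} = -64$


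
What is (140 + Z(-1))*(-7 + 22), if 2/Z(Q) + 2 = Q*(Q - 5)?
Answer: 4215/2 ≈ 2107.5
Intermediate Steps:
Z(Q) = 2/(-2 + Q*(-5 + Q)) (Z(Q) = 2/(-2 + Q*(Q - 5)) = 2/(-2 + Q*(-5 + Q)))
(140 + Z(-1))*(-7 + 22) = (140 + 2/(-2 + (-1)² - 5*(-1)))*(-7 + 22) = (140 + 2/(-2 + 1 + 5))*15 = (140 + 2/4)*15 = (140 + 2*(¼))*15 = (140 + ½)*15 = (281/2)*15 = 4215/2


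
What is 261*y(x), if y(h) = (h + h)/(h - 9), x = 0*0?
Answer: 0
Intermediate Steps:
x = 0
y(h) = 2*h/(-9 + h) (y(h) = (2*h)/(-9 + h) = 2*h/(-9 + h))
261*y(x) = 261*(2*0/(-9 + 0)) = 261*(2*0/(-9)) = 261*(2*0*(-1/9)) = 261*0 = 0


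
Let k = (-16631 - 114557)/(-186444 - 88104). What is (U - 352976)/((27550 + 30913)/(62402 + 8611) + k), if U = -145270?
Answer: -44972415468169/117439598 ≈ -3.8294e+5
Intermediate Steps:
k = 32797/68637 (k = -131188/(-274548) = -131188*(-1/274548) = 32797/68637 ≈ 0.47783)
(U - 352976)/((27550 + 30913)/(62402 + 8611) + k) = (-145270 - 352976)/((27550 + 30913)/(62402 + 8611) + 32797/68637) = -498246/(58463/71013 + 32797/68637) = -498246/704637588/541568809 = -498246*541568809/704637588 = -44972415468169/117439598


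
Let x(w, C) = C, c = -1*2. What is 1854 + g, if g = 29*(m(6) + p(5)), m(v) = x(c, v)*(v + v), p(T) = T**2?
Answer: 4667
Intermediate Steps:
c = -2
m(v) = 2*v**2 (m(v) = v*(v + v) = v*(2*v) = 2*v**2)
g = 2813 (g = 29*(2*6**2 + 5**2) = 29*(2*36 + 25) = 29*(72 + 25) = 29*97 = 2813)
1854 + g = 1854 + 2813 = 4667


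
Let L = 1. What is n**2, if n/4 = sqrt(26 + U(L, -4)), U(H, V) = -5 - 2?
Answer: 304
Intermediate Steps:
U(H, V) = -7
n = 4*sqrt(19) (n = 4*sqrt(26 - 7) = 4*sqrt(19) ≈ 17.436)
n**2 = (4*sqrt(19))**2 = 304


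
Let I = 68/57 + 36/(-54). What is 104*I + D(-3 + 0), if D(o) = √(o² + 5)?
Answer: 1040/19 + √14 ≈ 58.479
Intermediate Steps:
I = 10/19 (I = 68*(1/57) + 36*(-1/54) = 68/57 - ⅔ = 10/19 ≈ 0.52632)
D(o) = √(5 + o²)
104*I + D(-3 + 0) = 104*(10/19) + √(5 + (-3 + 0)²) = 1040/19 + √(5 + (-3)²) = 1040/19 + √(5 + 9) = 1040/19 + √14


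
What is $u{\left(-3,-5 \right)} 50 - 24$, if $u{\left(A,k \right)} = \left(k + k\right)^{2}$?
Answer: $4976$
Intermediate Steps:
$u{\left(A,k \right)} = 4 k^{2}$ ($u{\left(A,k \right)} = \left(2 k\right)^{2} = 4 k^{2}$)
$u{\left(-3,-5 \right)} 50 - 24 = 4 \left(-5\right)^{2} \cdot 50 - 24 = 4 \cdot 25 \cdot 50 - 24 = 100 \cdot 50 - 24 = 5000 - 24 = 4976$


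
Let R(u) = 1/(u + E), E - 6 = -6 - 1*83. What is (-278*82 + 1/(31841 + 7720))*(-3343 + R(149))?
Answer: 198977629437535/2611026 ≈ 7.6207e+7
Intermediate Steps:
E = -83 (E = 6 + (-6 - 1*83) = 6 + (-6 - 83) = 6 - 89 = -83)
R(u) = 1/(-83 + u) (R(u) = 1/(u - 83) = 1/(-83 + u))
(-278*82 + 1/(31841 + 7720))*(-3343 + R(149)) = (-278*82 + 1/(31841 + 7720))*(-3343 + 1/(-83 + 149)) = (-22796 + 1/39561)*(-3343 + 1/66) = -901832555/39561*(-220637/66) = 198977629437535/2611026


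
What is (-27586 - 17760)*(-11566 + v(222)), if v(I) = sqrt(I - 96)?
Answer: 524471836 - 136038*sqrt(14) ≈ 5.2396e+8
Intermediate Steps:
v(I) = sqrt(-96 + I)
(-27586 - 17760)*(-11566 + v(222)) = (-27586 - 17760)*(-11566 + sqrt(-96 + 222)) = -45346*(-11566 + sqrt(126)) = -45346*(-11566 + 3*sqrt(14)) = 524471836 - 136038*sqrt(14)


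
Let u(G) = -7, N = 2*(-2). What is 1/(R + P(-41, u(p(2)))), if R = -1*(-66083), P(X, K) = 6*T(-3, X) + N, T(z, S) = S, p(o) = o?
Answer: 1/65833 ≈ 1.5190e-5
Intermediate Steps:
N = -4
P(X, K) = -4 + 6*X (P(X, K) = 6*X - 4 = -4 + 6*X)
R = 66083
1/(R + P(-41, u(p(2)))) = 1/(66083 + (-4 + 6*(-41))) = 1/(66083 + (-4 - 246)) = 1/(66083 - 250) = 1/65833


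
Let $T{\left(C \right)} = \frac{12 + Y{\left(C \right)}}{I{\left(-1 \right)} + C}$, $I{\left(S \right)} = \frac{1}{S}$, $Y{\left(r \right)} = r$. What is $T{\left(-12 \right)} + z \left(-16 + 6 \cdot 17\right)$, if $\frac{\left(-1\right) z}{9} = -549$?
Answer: $424926$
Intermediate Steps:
$z = 4941$ ($z = \left(-9\right) \left(-549\right) = 4941$)
$T{\left(C \right)} = \frac{12 + C}{-1 + C}$ ($T{\left(C \right)} = \frac{12 + C}{\frac{1}{-1} + C} = \frac{12 + C}{-1 + C}$)
$T{\left(-12 \right)} + z \left(-16 + 6 \cdot 17\right) = \frac{12 - 12}{-1 - 12} + 4941 \left(-16 + 6 \cdot 17\right) = \frac{1}{-13} \cdot 0 + 4941 \left(-16 + 102\right) = \left(- \frac{1}{13}\right) 0 + 4941 \cdot 86 = 0 + 424926 = 424926$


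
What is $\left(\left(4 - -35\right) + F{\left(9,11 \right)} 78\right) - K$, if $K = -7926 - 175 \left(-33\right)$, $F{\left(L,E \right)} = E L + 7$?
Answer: $10458$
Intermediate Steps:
$F{\left(L,E \right)} = 7 + E L$
$K = -2151$ ($K = -7926 - -5775 = -7926 + 5775 = -2151$)
$\left(\left(4 - -35\right) + F{\left(9,11 \right)} 78\right) - K = \left(\left(4 - -35\right) + \left(7 + 11 \cdot 9\right) 78\right) - -2151 = \left(\left(4 + 35\right) + \left(7 + 99\right) 78\right) + 2151 = \left(39 + 106 \cdot 78\right) + 2151 = \left(39 + 8268\right) + 2151 = 8307 + 2151 = 10458$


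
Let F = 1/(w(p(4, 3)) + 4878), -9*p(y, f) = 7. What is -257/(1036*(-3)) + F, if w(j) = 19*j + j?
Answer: 5637403/68006148 ≈ 0.082896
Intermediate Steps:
p(y, f) = -7/9 (p(y, f) = -⅑*7 = -7/9)
w(j) = 20*j
F = 9/43762 (F = 1/(20*(-7/9) + 4878) = 1/(-140/9 + 4878) = 1/(43762/9) = 9/43762 ≈ 0.00020566)
-257/(1036*(-3)) + F = -257/(1036*(-3)) + 9/43762 = -257/(-3108) + 9/43762 = -257*(-1/3108) + 9/43762 = 257/3108 + 9/43762 = 5637403/68006148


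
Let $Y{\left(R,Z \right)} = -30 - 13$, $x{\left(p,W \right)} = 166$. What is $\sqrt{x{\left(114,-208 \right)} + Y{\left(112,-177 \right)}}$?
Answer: $\sqrt{123} \approx 11.091$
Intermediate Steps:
$Y{\left(R,Z \right)} = -43$
$\sqrt{x{\left(114,-208 \right)} + Y{\left(112,-177 \right)}} = \sqrt{166 - 43} = \sqrt{123}$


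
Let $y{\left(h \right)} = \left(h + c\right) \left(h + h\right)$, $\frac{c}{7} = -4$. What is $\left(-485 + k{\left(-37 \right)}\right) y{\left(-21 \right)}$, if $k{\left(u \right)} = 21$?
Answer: $-954912$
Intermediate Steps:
$c = -28$ ($c = 7 \left(-4\right) = -28$)
$y{\left(h \right)} = 2 h \left(-28 + h\right)$ ($y{\left(h \right)} = \left(h - 28\right) \left(h + h\right) = \left(-28 + h\right) 2 h = 2 h \left(-28 + h\right)$)
$\left(-485 + k{\left(-37 \right)}\right) y{\left(-21 \right)} = \left(-485 + 21\right) 2 \left(-21\right) \left(-28 - 21\right) = - 464 \cdot 2 \left(-21\right) \left(-49\right) = \left(-464\right) 2058 = -954912$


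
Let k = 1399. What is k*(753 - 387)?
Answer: 512034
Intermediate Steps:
k*(753 - 387) = 1399*(753 - 387) = 1399*366 = 512034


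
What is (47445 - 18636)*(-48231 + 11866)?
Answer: -1047639285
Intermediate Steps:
(47445 - 18636)*(-48231 + 11866) = 28809*(-36365) = -1047639285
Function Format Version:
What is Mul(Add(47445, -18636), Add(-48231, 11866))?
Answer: -1047639285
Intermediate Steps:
Mul(Add(47445, -18636), Add(-48231, 11866)) = Mul(28809, -36365) = -1047639285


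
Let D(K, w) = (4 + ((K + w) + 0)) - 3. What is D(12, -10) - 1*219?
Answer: -216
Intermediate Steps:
D(K, w) = 1 + K + w (D(K, w) = (4 + (K + w)) - 3 = (4 + K + w) - 3 = 1 + K + w)
D(12, -10) - 1*219 = (1 + 12 - 10) - 1*219 = 3 - 219 = -216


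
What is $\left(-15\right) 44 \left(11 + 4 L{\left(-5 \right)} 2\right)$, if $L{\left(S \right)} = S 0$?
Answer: $-7260$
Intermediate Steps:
$L{\left(S \right)} = 0$
$\left(-15\right) 44 \left(11 + 4 L{\left(-5 \right)} 2\right) = \left(-15\right) 44 \left(11 + 4 \cdot 0 \cdot 2\right) = - 660 \left(11 + 0 \cdot 2\right) = - 660 \left(11 + 0\right) = \left(-660\right) 11 = -7260$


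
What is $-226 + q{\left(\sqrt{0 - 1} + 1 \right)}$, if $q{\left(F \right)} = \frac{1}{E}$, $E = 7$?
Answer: $- \frac{1581}{7} \approx -225.86$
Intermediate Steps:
$q{\left(F \right)} = \frac{1}{7}$
$-226 + q{\left(\sqrt{0 - 1} + 1 \right)} = -226 + \frac{1}{7} = - \frac{1581}{7}$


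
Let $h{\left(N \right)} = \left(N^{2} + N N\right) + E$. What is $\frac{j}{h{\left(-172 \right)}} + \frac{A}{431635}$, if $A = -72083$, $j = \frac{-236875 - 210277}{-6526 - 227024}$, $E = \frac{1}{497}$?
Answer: $- \frac{286105203120157}{1713537899900325} \approx -0.16697$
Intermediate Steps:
$E = \frac{1}{497} \approx 0.0020121$
$j = \frac{223576}{116775}$ ($j = - \frac{447152}{-233550} = \left(-447152\right) \left(- \frac{1}{233550}\right) = \frac{223576}{116775} \approx 1.9146$)
$h{\left(N \right)} = \frac{1}{497} + 2 N^{2}$ ($h{\left(N \right)} = \left(N^{2} + N N\right) + \frac{1}{497} = \left(N^{2} + N^{2}\right) + \frac{1}{497} = 2 N^{2} + \frac{1}{497} = \frac{1}{497} + 2 N^{2}$)
$\frac{j}{h{\left(-172 \right)}} + \frac{A}{431635} = \frac{223576}{116775 \left(\frac{1}{497} + 2 \left(-172\right)^{2}\right)} - \frac{72083}{431635} = \frac{223576}{116775 \left(\frac{1}{497} + 2 \cdot 29584\right)} - \frac{72083}{431635} = \frac{223576}{116775 \left(\frac{1}{497} + 59168\right)} - \frac{72083}{431635} = \frac{223576}{116775 \cdot \frac{29406497}{497}} - \frac{72083}{431635} = \frac{223576}{116775} \cdot \frac{497}{29406497} - \frac{72083}{431635} = \frac{111117272}{3433943687175} - \frac{72083}{431635} = - \frac{286105203120157}{1713537899900325}$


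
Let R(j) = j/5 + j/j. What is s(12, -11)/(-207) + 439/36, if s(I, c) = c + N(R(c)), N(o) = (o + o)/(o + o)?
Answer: 3379/276 ≈ 12.243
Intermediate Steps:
R(j) = 1 + j/5 (R(j) = j*(1/5) + 1 = j/5 + 1 = 1 + j/5)
N(o) = 1 (N(o) = (2*o)/((2*o)) = (2*o)*(1/(2*o)) = 1)
s(I, c) = 1 + c (s(I, c) = c + 1 = 1 + c)
s(12, -11)/(-207) + 439/36 = (1 - 11)/(-207) + 439/36 = -10*(-1/207) + 439*(1/36) = 10/207 + 439/36 = 3379/276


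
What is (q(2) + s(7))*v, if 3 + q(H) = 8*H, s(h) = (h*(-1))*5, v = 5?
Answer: -110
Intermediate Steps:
s(h) = -5*h (s(h) = -h*5 = -5*h)
q(H) = -3 + 8*H
(q(2) + s(7))*v = ((-3 + 8*2) - 5*7)*5 = ((-3 + 16) - 35)*5 = (13 - 35)*5 = -22*5 = -110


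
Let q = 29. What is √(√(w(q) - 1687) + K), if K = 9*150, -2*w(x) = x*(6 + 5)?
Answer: √(5400 + 2*I*√7386)/2 ≈ 36.747 + 0.58469*I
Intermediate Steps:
w(x) = -11*x/2 (w(x) = -x*(6 + 5)/2 = -x*11/2 = -11*x/2)
K = 1350
√(√(w(q) - 1687) + K) = √(√(-11/2*29 - 1687) + 1350) = √(√(-319/2 - 1687) + 1350) = √(√(-3693/2) + 1350) = √(I*√7386/2 + 1350) = √(1350 + I*√7386/2)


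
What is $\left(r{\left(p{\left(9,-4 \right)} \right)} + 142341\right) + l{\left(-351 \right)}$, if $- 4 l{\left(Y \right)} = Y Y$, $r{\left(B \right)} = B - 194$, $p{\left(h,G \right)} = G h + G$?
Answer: $\frac{445227}{4} \approx 1.1131 \cdot 10^{5}$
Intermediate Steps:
$p{\left(h,G \right)} = G + G h$
$r{\left(B \right)} = -194 + B$
$l{\left(Y \right)} = - \frac{Y^{2}}{4}$ ($l{\left(Y \right)} = - \frac{Y Y}{4} = - \frac{Y^{2}}{4}$)
$\left(r{\left(p{\left(9,-4 \right)} \right)} + 142341\right) + l{\left(-351 \right)} = \left(\left(-194 - 4 \left(1 + 9\right)\right) + 142341\right) - \frac{\left(-351\right)^{2}}{4} = \left(\left(-194 - 40\right) + 142341\right) - \frac{123201}{4} = \left(-234 + 142341\right) - \frac{123201}{4} = 142107 - \frac{123201}{4} = \frac{445227}{4}$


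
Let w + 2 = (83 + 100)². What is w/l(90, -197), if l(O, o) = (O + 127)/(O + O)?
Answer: 6027660/217 ≈ 27777.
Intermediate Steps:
l(O, o) = (127 + O)/(2*O) (l(O, o) = (127 + O)/((2*O)) = (127 + O)*(1/(2*O)) = (127 + O)/(2*O))
w = 33487 (w = -2 + (83 + 100)² = -2 + 183² = -2 + 33489 = 33487)
w/l(90, -197) = 33487/(((½)*(127 + 90)/90)) = 33487/(((½)*(1/90)*217)) = 33487/(217/180) = 33487*(180/217) = 6027660/217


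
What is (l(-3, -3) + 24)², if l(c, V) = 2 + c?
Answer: 529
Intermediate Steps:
(l(-3, -3) + 24)² = ((2 - 3) + 24)² = (-1 + 24)² = 23² = 529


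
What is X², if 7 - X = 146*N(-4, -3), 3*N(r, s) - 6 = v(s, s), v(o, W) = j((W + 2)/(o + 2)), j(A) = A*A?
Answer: 1002001/9 ≈ 1.1133e+5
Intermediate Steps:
j(A) = A²
v(o, W) = (2 + W)²/(2 + o)² (v(o, W) = ((W + 2)/(o + 2))² = ((2 + W)/(2 + o))² = (2 + W)²/(2 + o)²)
N(r, s) = 7/3 (N(r, s) = 2 + ((2 + s)²/(2 + s)²)/3 = 2 + (⅓)*1 = 2 + ⅓ = 7/3)
X = -1001/3 (X = 7 - 146*7/3 = 7 - 1*1022/3 = 7 - 1022/3 = -1001/3 ≈ -333.67)
X² = (-1001/3)² = 1002001/9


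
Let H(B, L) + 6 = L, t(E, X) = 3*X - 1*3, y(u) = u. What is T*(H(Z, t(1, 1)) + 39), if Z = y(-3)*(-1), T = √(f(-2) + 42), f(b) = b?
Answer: 66*√10 ≈ 208.71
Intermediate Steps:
T = 2*√10 (T = √(-2 + 42) = √40 = 2*√10 ≈ 6.3246)
t(E, X) = -3 + 3*X (t(E, X) = 3*X - 3 = -3 + 3*X)
Z = 3 (Z = -3*(-1) = 3)
H(B, L) = -6 + L
T*(H(Z, t(1, 1)) + 39) = (2*√10)*((-6 + (-3 + 3*1)) + 39) = (2*√10)*((-6 + (-3 + 3)) + 39) = (2*√10)*((-6 + 0) + 39) = (2*√10)*(-6 + 39) = (2*√10)*33 = 66*√10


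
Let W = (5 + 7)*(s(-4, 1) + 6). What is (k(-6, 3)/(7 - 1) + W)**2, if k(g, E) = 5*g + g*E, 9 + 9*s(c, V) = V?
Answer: 25600/9 ≈ 2844.4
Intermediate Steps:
s(c, V) = -1 + V/9
k(g, E) = 5*g + E*g
W = 184/3 (W = (5 + 7)*((-1 + (1/9)*1) + 6) = 12*((-1 + 1/9) + 6) = 12*(-8/9 + 6) = 12*(46/9) = 184/3 ≈ 61.333)
(k(-6, 3)/(7 - 1) + W)**2 = ((-6*(5 + 3))/(7 - 1) + 184/3)**2 = (-6*8/6 + 184/3)**2 = (-48*1/6 + 184/3)**2 = (-8 + 184/3)**2 = (160/3)**2 = 25600/9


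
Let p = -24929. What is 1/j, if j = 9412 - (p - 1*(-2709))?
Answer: 1/31632 ≈ 3.1614e-5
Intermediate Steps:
j = 31632 (j = 9412 - (-24929 - 1*(-2709)) = 9412 - (-24929 + 2709) = 9412 - 1*(-22220) = 9412 + 22220 = 31632)
1/j = 1/31632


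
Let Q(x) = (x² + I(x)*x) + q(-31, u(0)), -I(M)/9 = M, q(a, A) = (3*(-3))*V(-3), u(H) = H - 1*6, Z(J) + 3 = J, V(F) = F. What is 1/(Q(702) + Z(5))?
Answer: -1/3942403 ≈ -2.5365e-7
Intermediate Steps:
Z(J) = -3 + J
u(H) = -6 + H (u(H) = H - 6 = -6 + H)
q(a, A) = 27 (q(a, A) = (3*(-3))*(-3) = -9*(-3) = 27)
I(M) = -9*M
Q(x) = 27 - 8*x² (Q(x) = (x² + (-9*x)*x) + 27 = (x² - 9*x²) + 27 = -8*x² + 27 = 27 - 8*x²)
1/(Q(702) + Z(5)) = 1/((27 - 8*702²) + (-3 + 5)) = 1/((27 - 8*492804) + 2) = 1/((27 - 3942432) + 2) = 1/(-3942405 + 2) = 1/(-3942403) = -1/3942403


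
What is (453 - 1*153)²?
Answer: 90000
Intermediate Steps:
(453 - 1*153)² = (453 - 153)² = 300² = 90000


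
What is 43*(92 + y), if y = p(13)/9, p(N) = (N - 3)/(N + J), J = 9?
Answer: 391859/99 ≈ 3958.2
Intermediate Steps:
p(N) = (-3 + N)/(9 + N) (p(N) = (N - 3)/(N + 9) = (-3 + N)/(9 + N))
y = 5/99 (y = ((-3 + 13)/(9 + 13))/9 = (10/22)*(⅑) = ((1/22)*10)*(⅑) = (5/11)*(⅑) = 5/99 ≈ 0.050505)
43*(92 + y) = 43*(92 + 5/99) = 43*(9113/99) = 391859/99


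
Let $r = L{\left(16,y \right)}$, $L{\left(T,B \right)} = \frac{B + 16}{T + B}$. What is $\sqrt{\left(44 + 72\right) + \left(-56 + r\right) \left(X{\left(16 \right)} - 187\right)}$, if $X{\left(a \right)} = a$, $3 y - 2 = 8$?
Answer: $\sqrt{9521} \approx 97.576$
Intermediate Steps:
$y = \frac{10}{3}$ ($y = \frac{2}{3} + \frac{1}{3} \cdot 8 = \frac{2}{3} + \frac{8}{3} = \frac{10}{3} \approx 3.3333$)
$L{\left(T,B \right)} = \frac{16 + B}{B + T}$
$r = 1$ ($r = \frac{16 + \frac{10}{3}}{\frac{10}{3} + 16} = \frac{1}{\frac{58}{3}} \cdot \frac{58}{3} = \frac{3}{58} \cdot \frac{58}{3} = 1$)
$\sqrt{\left(44 + 72\right) + \left(-56 + r\right) \left(X{\left(16 \right)} - 187\right)} = \sqrt{\left(44 + 72\right) + \left(-56 + 1\right) \left(16 - 187\right)} = \sqrt{116 - -9405} = \sqrt{116 + 9405} = \sqrt{9521}$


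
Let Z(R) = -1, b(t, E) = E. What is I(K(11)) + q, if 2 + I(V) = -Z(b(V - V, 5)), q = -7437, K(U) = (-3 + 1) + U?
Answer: -7438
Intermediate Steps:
K(U) = -2 + U
I(V) = -1 (I(V) = -2 - 1*(-1) = -2 + 1 = -1)
I(K(11)) + q = -1 - 7437 = -7438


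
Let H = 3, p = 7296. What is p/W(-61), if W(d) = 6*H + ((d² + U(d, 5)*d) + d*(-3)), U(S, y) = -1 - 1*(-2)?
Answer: 2432/1287 ≈ 1.8897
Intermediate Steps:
U(S, y) = 1 (U(S, y) = -1 + 2 = 1)
W(d) = 18 + d² - 2*d (W(d) = 6*3 + ((d² + 1*d) + d*(-3)) = 18 + ((d² + d) - 3*d) = 18 + ((d + d²) - 3*d) = 18 + (d² - 2*d) = 18 + d² - 2*d)
p/W(-61) = 7296/(18 + (-61)² - 2*(-61)) = 7296/(18 + 3721 + 122) = 7296/3861 = 7296*(1/3861) = 2432/1287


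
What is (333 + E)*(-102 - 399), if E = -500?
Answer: 83667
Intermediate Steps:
(333 + E)*(-102 - 399) = (333 - 500)*(-102 - 399) = -167*(-501) = 83667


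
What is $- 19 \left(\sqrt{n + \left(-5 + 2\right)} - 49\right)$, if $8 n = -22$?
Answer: $931 - \frac{19 i \sqrt{23}}{2} \approx 931.0 - 45.56 i$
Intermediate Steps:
$n = - \frac{11}{4}$ ($n = \frac{1}{8} \left(-22\right) = - \frac{11}{4} \approx -2.75$)
$- 19 \left(\sqrt{n + \left(-5 + 2\right)} - 49\right) = - 19 \left(\sqrt{- \frac{11}{4} + \left(-5 + 2\right)} - 49\right) = - 19 \left(\sqrt{- \frac{11}{4} - 3} - 49\right) = - 19 \left(\sqrt{- \frac{23}{4}} - 49\right) = - 19 \left(\frac{i \sqrt{23}}{2} - 49\right) = - 19 \left(-49 + \frac{i \sqrt{23}}{2}\right) = 931 - \frac{19 i \sqrt{23}}{2}$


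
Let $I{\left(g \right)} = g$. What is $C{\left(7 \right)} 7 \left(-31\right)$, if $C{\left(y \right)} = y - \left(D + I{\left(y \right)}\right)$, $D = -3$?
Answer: $-651$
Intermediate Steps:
$C{\left(y \right)} = 3$ ($C{\left(y \right)} = y - \left(-3 + y\right) = 3$)
$C{\left(7 \right)} 7 \left(-31\right) = 3 \cdot 7 \left(-31\right) = 21 \left(-31\right) = -651$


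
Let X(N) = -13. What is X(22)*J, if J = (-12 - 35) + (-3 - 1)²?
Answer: 403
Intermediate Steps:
J = -31 (J = -47 + (-4)² = -47 + 16 = -31)
X(22)*J = -13*(-31) = 403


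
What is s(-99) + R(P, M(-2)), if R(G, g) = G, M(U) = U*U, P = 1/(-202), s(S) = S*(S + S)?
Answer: 3959603/202 ≈ 19602.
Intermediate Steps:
s(S) = 2*S**2 (s(S) = S*(2*S) = 2*S**2)
P = -1/202 ≈ -0.0049505
M(U) = U**2
s(-99) + R(P, M(-2)) = 2*(-99)**2 - 1/202 = 2*9801 - 1/202 = 19602 - 1/202 = 3959603/202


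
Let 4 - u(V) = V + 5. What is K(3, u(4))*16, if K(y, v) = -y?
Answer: -48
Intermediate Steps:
u(V) = -1 - V (u(V) = 4 - (V + 5) = 4 - (5 + V) = 4 + (-5 - V) = -1 - V)
K(3, u(4))*16 = -1*3*16 = -3*16 = -48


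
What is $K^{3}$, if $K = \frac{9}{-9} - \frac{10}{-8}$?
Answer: $\frac{1}{64} \approx 0.015625$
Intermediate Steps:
$K = \frac{1}{4}$ ($K = 9 \left(- \frac{1}{9}\right) - - \frac{5}{4} = -1 + \frac{5}{4} = \frac{1}{4} \approx 0.25$)
$K^{3} = \left(\frac{1}{4}\right)^{3} = \frac{1}{64}$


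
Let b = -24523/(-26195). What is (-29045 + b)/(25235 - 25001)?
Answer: -126801542/1021605 ≈ -124.12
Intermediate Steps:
b = 24523/26195 (b = -24523*(-1/26195) = 24523/26195 ≈ 0.93617)
(-29045 + b)/(25235 - 25001) = (-29045 + 24523/26195)/(25235 - 25001) = -760809252/26195/234 = -760809252/26195*1/234 = -126801542/1021605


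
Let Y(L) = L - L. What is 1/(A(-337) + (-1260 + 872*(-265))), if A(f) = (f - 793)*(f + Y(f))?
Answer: 1/148470 ≈ 6.7354e-6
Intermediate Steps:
Y(L) = 0
A(f) = f*(-793 + f) (A(f) = (f - 793)*(f + 0) = (-793 + f)*f = f*(-793 + f))
1/(A(-337) + (-1260 + 872*(-265))) = 1/(-337*(-793 - 337) + (-1260 + 872*(-265))) = 1/(-337*(-1130) + (-1260 - 231080)) = 1/(380810 - 232340) = 1/148470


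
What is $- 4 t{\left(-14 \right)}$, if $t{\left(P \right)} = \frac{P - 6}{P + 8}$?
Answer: $- \frac{40}{3} \approx -13.333$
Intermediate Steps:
$t{\left(P \right)} = \frac{-6 + P}{8 + P}$
$- 4 t{\left(-14 \right)} = - 4 \frac{-6 - 14}{8 - 14} = - 4 \frac{1}{-6} \left(-20\right) = - 4 \left(\left(- \frac{1}{6}\right) \left(-20\right)\right) = \left(-4\right) \frac{10}{3} = - \frac{40}{3}$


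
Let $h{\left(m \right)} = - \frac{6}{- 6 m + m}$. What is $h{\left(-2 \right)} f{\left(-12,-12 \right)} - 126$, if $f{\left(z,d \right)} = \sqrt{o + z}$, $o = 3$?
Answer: $-126 - \frac{9 i}{5} \approx -126.0 - 1.8 i$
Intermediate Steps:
$h{\left(m \right)} = \frac{6}{5 m}$ ($h{\left(m \right)} = - \frac{6}{\left(-5\right) m} = - 6 \left(- \frac{1}{5 m}\right) = \frac{6}{5 m}$)
$f{\left(z,d \right)} = \sqrt{3 + z}$
$h{\left(-2 \right)} f{\left(-12,-12 \right)} - 126 = \frac{6}{5 \left(-2\right)} \sqrt{3 - 12} - 126 = \frac{6}{5} \left(- \frac{1}{2}\right) \sqrt{-9} - 126 = - \frac{3 \cdot 3 i}{5} - 126 = - \frac{9 i}{5} - 126 = -126 - \frac{9 i}{5}$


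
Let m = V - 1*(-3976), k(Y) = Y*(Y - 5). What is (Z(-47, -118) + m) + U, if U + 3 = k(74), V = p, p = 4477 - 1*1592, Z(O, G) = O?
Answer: 11917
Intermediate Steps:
p = 2885 (p = 4477 - 1592 = 2885)
k(Y) = Y*(-5 + Y)
V = 2885
m = 6861 (m = 2885 - 1*(-3976) = 2885 + 3976 = 6861)
U = 5103 (U = -3 + 74*(-5 + 74) = -3 + 74*69 = -3 + 5106 = 5103)
(Z(-47, -118) + m) + U = (-47 + 6861) + 5103 = 6814 + 5103 = 11917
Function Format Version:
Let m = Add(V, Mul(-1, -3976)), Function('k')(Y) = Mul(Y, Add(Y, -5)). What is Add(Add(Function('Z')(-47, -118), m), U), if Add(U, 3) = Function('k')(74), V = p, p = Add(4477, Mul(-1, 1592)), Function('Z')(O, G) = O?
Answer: 11917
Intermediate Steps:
p = 2885 (p = Add(4477, -1592) = 2885)
Function('k')(Y) = Mul(Y, Add(-5, Y))
V = 2885
m = 6861 (m = Add(2885, Mul(-1, -3976)) = Add(2885, 3976) = 6861)
U = 5103 (U = Add(-3, Mul(74, Add(-5, 74))) = Add(-3, Mul(74, 69)) = Add(-3, 5106) = 5103)
Add(Add(Function('Z')(-47, -118), m), U) = Add(Add(-47, 6861), 5103) = Add(6814, 5103) = 11917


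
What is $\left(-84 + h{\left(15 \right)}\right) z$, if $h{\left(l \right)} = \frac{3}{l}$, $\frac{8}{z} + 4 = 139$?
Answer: $- \frac{3352}{675} \approx -4.9659$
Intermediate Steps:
$z = \frac{8}{135}$ ($z = \frac{8}{-4 + 139} = \frac{8}{135} \approx 0.059259$)
$\left(-84 + h{\left(15 \right)}\right) z = \left(-84 + \frac{3}{15}\right) \frac{8}{135} = \left(-84 + 3 \cdot \frac{1}{15}\right) \frac{8}{135} = \left(-84 + \frac{1}{5}\right) \frac{8}{135} = \left(- \frac{419}{5}\right) \frac{8}{135} = - \frac{3352}{675}$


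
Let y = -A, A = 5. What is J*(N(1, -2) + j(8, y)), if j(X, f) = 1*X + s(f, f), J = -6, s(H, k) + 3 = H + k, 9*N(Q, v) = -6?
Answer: 34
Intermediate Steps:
N(Q, v) = -⅔ (N(Q, v) = (⅑)*(-6) = -⅔)
y = -5 (y = -1*5 = -5)
s(H, k) = -3 + H + k (s(H, k) = -3 + (H + k) = -3 + H + k)
j(X, f) = -3 + X + 2*f (j(X, f) = 1*X + (-3 + f + f) = X + (-3 + 2*f) = -3 + X + 2*f)
J*(N(1, -2) + j(8, y)) = -6*(-⅔ + (-3 + 8 + 2*(-5))) = -6*(-⅔ + (-3 + 8 - 10)) = -6*(-⅔ - 5) = -6*(-17/3) = 34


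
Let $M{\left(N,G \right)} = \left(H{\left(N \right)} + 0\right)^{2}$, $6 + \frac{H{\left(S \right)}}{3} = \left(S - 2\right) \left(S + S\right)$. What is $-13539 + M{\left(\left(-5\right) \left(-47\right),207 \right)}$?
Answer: $107920120605$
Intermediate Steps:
$H{\left(S \right)} = -18 + 6 S \left(-2 + S\right)$ ($H{\left(S \right)} = -18 + 3 \left(S - 2\right) \left(S + S\right) = -18 + 3 \left(-2 + S\right) 2 S = -18 + 3 \cdot 2 S \left(-2 + S\right) = -18 + 6 S \left(-2 + S\right)$)
$M{\left(N,G \right)} = \left(-18 - 12 N + 6 N^{2}\right)^{2}$ ($M{\left(N,G \right)} = \left(\left(-18 - 12 N + 6 N^{2}\right) + 0\right)^{2} = \left(-18 - 12 N + 6 N^{2}\right)^{2}$)
$-13539 + M{\left(\left(-5\right) \left(-47\right),207 \right)} = -13539 + 36 \left(3 - \left(\left(-5\right) \left(-47\right)\right)^{2} + 2 \left(\left(-5\right) \left(-47\right)\right)\right)^{2} = -13539 + 36 \left(3 - 235^{2} + 2 \cdot 235\right)^{2} = -13539 + 36 \left(3 - 55225 + 470\right)^{2} = -13539 + 36 \left(-54752\right)^{2} = -13539 + 36 \cdot 2997781504 = -13539 + 107920134144 = 107920120605$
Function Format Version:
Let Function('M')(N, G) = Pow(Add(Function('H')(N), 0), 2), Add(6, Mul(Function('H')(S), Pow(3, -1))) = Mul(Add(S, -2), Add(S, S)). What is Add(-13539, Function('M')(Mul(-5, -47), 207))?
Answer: 107920120605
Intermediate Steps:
Function('H')(S) = Add(-18, Mul(6, S, Add(-2, S))) (Function('H')(S) = Add(-18, Mul(3, Mul(Add(S, -2), Add(S, S)))) = Add(-18, Mul(3, Mul(Add(-2, S), Mul(2, S)))) = Add(-18, Mul(3, Mul(2, S, Add(-2, S)))) = Add(-18, Mul(6, S, Add(-2, S))))
Function('M')(N, G) = Pow(Add(-18, Mul(-12, N), Mul(6, Pow(N, 2))), 2) (Function('M')(N, G) = Pow(Add(Add(-18, Mul(-12, N), Mul(6, Pow(N, 2))), 0), 2) = Pow(Add(-18, Mul(-12, N), Mul(6, Pow(N, 2))), 2))
Add(-13539, Function('M')(Mul(-5, -47), 207)) = Add(-13539, Mul(36, Pow(Add(3, Mul(-1, Pow(Mul(-5, -47), 2)), Mul(2, Mul(-5, -47))), 2))) = Add(-13539, Mul(36, Pow(Add(3, Mul(-1, Pow(235, 2)), Mul(2, 235)), 2))) = Add(-13539, Mul(36, Pow(Add(3, Mul(-1, 55225), 470), 2))) = Add(-13539, Mul(36, Pow(Add(3, -55225, 470), 2))) = Add(-13539, Mul(36, Pow(-54752, 2))) = Add(-13539, Mul(36, 2997781504)) = Add(-13539, 107920134144) = 107920120605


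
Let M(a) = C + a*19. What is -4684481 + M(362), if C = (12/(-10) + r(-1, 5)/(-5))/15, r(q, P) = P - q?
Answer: -116940079/25 ≈ -4.6776e+6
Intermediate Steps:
C = -4/25 (C = (12/(-10) + (5 - 1*(-1))/(-5))/15 = (12*(-1/10) + (5 + 1)*(-1/5))*(1/15) = (-6/5 + 6*(-1/5))*(1/15) = (-6/5 - 6/5)*(1/15) = -12/5*1/15 = -4/25 ≈ -0.16000)
M(a) = -4/25 + 19*a (M(a) = -4/25 + a*19 = -4/25 + 19*a)
-4684481 + M(362) = -4684481 + (-4/25 + 19*362) = -4684481 + (-4/25 + 6878) = -4684481 + 171946/25 = -116940079/25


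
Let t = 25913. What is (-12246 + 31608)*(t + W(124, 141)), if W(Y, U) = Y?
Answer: 504128394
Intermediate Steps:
(-12246 + 31608)*(t + W(124, 141)) = (-12246 + 31608)*(25913 + 124) = 19362*26037 = 504128394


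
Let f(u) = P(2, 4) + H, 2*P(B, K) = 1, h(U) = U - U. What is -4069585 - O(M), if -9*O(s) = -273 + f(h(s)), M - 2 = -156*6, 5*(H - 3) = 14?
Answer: -122088439/30 ≈ -4.0696e+6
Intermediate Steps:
H = 29/5 (H = 3 + (⅕)*14 = 3 + 14/5 = 29/5 ≈ 5.8000)
h(U) = 0
P(B, K) = ½ (P(B, K) = (½)*1 = ½)
M = -934 (M = 2 - 156*6 = 2 - 936 = -934)
f(u) = 63/10 (f(u) = ½ + 29/5 = 63/10)
O(s) = 889/30 (O(s) = -(-273 + 63/10)/9 = -⅑*(-2667/10) = 889/30)
-4069585 - O(M) = -4069585 - 1*889/30 = -4069585 - 889/30 = -122088439/30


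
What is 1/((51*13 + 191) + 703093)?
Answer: 1/703947 ≈ 1.4206e-6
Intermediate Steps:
1/((51*13 + 191) + 703093) = 1/((663 + 191) + 703093) = 1/(854 + 703093) = 1/703947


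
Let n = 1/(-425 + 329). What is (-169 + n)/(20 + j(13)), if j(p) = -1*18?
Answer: -16225/192 ≈ -84.505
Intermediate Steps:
n = -1/96 (n = 1/(-96) = -1/96 ≈ -0.010417)
j(p) = -18
(-169 + n)/(20 + j(13)) = (-169 - 1/96)/(20 - 18) = -16225/96/2 = -16225/96*½ = -16225/192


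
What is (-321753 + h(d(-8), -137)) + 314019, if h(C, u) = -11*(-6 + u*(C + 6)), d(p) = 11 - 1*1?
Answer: 16444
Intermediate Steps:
d(p) = 10 (d(p) = 11 - 1 = 10)
h(C, u) = 66 - 11*u*(6 + C) (h(C, u) = -11*(-6 + u*(6 + C)) = 66 - 11*u*(6 + C))
(-321753 + h(d(-8), -137)) + 314019 = (-321753 + (66 - 66*(-137) - 11*10*(-137))) + 314019 = (-321753 + (66 + 9042 + 15070)) + 314019 = (-321753 + 24178) + 314019 = -297575 + 314019 = 16444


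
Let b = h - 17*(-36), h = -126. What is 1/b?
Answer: 1/486 ≈ 0.0020576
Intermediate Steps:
b = 486 (b = -126 - 17*(-36) = -126 + 612 = 486)
1/b = 1/486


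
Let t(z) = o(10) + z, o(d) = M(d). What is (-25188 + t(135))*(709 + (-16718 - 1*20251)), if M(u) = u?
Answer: 908059180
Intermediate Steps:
o(d) = d
t(z) = 10 + z
(-25188 + t(135))*(709 + (-16718 - 1*20251)) = (-25188 + (10 + 135))*(709 + (-16718 - 1*20251)) = (-25188 + 145)*(709 + (-16718 - 20251)) = -25043*(709 - 36969) = -25043*(-36260) = 908059180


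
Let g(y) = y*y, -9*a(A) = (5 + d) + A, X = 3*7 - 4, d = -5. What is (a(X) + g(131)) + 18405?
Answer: 320077/9 ≈ 35564.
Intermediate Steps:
X = 17 (X = 21 - 4 = 17)
a(A) = -A/9 (a(A) = -((5 - 5) + A)/9 = -(0 + A)/9 = -A/9)
g(y) = y²
(a(X) + g(131)) + 18405 = (-⅑*17 + 131²) + 18405 = (-17/9 + 17161) + 18405 = 154432/9 + 18405 = 320077/9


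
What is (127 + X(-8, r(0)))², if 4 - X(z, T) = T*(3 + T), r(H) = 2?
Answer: 14641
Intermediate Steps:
X(z, T) = 4 - T*(3 + T)
(127 + X(-8, r(0)))² = (127 + (4 - 1*2² - 3*2))² = (127 + (4 - 1*4 - 6))² = (127 + (4 - 4 - 6))² = (127 - 6)² = 121² = 14641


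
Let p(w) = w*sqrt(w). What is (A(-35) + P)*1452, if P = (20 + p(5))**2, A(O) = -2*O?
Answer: 863940 + 290400*sqrt(5) ≈ 1.5133e+6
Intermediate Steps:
p(w) = w**(3/2)
A(O) = -2*O
P = (20 + 5*sqrt(5))**2 (P = (20 + 5**(3/2))**2 = (20 + 5*sqrt(5))**2 ≈ 972.21)
(A(-35) + P)*1452 = (-2*(-35) + (525 + 200*sqrt(5)))*1452 = (70 + (525 + 200*sqrt(5)))*1452 = (595 + 200*sqrt(5))*1452 = 863940 + 290400*sqrt(5)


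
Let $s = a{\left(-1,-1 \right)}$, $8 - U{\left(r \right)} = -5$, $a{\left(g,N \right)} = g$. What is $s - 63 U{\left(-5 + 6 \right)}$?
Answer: $-820$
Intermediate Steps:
$U{\left(r \right)} = 13$ ($U{\left(r \right)} = 8 - -5 = 8 + 5 = 13$)
$s = -1$
$s - 63 U{\left(-5 + 6 \right)} = -1 - 819 = -820$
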